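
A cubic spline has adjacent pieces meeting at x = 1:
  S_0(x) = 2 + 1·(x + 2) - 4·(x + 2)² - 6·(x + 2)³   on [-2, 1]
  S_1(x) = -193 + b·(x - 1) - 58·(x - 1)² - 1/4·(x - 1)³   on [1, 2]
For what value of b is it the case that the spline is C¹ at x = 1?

S_0'(x) = 1 - 8·(x + 2) - 18·(x + 2)², so S_0'(1) = -185. On the right, S_1'(1) = b, so b = -185.

-185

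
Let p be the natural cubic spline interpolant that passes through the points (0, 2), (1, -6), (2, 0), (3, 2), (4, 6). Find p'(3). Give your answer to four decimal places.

1.8571

With m_i denoting the second derivative at x_i, h_i = 1, 1, 1, 1, and Δ_i = (y_(i+1) − y_i)/h_i = -8, 6, 2, 4:
  1·m_0 + 4·m_1 + 1·m_2 = 6(Δ_1 - Δ_0) = 84
  1·m_1 + 4·m_2 + 1·m_3 = 6(Δ_2 - Δ_1) = -24
  1·m_2 + 4·m_3 + 1·m_4 = 6(Δ_3 - Δ_2) = 12
Natural end conditions: m_0 = m_4 = 0.
Hence m_0 = 0, m_1 = 171/7, m_2 = -96/7, m_3 = 45/7, m_4 = 0.
On [3, 4], p'(x) = b_3 + 2c_3·(x - 3) + 3d_3·(x - 3)² with b_3 = Δ_3 - h_3(2m_3 + m_4)/6 = 13/7, c_3 = m_3/2 = 45/14, d_3 = (m_4 - m_3)/(6h_3) = -15/14. So p'(3) = 13/7.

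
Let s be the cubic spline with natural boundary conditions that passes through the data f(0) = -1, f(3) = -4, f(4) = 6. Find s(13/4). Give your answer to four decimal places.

-1.9512

With m_i denoting the second derivative at x_i, h_i = 3, 1, and Δ_i = (y_(i+1) − y_i)/h_i = -1, 10:
  3·m_0 + 8·m_1 + 1·m_2 = 6(Δ_1 - Δ_0) = 66
Natural end conditions: m_0 = m_2 = 0.
Solving: m_0 = 0, m_1 = 33/4, m_2 = 0.
On [3, 4], s(t) = -4 + 29/4·(t - 3) + 33/8·(t - 3)² - 11/8·(t - 3)³.
With (t - 3) = 1/4: s(13/4) = -999/512.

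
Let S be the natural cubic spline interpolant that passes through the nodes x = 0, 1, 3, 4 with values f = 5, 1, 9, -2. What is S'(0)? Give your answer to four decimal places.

Write σ_i for S''(x_i). With h_i = 1, 2, 1 and divided differences Δ_i = -4, 4, -11, the continuity of S' gives the tridiagonal system
  1·σ_0 + 6·σ_1 + 2·σ_2 = 6(Δ_1 - Δ_0) = 48
  2·σ_1 + 6·σ_2 + 1·σ_3 = 6(Δ_2 - Δ_1) = -90
Natural end conditions: σ_0 = σ_3 = 0.
Hence σ_0 = 0, σ_1 = 117/8, σ_2 = -159/8, σ_3 = 0.
On [0, 1], S'(x) = b_0 + 2c_0·x + 3d_0·x² with b_0 = Δ_0 - h_0(2σ_0 + σ_1)/6 = -103/16, c_0 = σ_0/2 = 0, d_0 = (σ_1 - σ_0)/(6h_0) = 39/16. So S'(0) = -103/16.

-6.4375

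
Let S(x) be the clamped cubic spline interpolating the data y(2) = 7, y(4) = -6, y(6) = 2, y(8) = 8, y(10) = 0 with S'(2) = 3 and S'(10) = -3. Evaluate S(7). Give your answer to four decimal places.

Write M_i for S''(x_i). With h_i = 2, 2, 2, 2 and divided differences Δ_i = -13/2, 4, 3, -4, the continuity of S' gives the tridiagonal system
  2·M_0 + 8·M_1 + 2·M_2 = 6(Δ_1 - Δ_0) = 63
  2·M_1 + 8·M_2 + 2·M_3 = 6(Δ_2 - Δ_1) = -6
  2·M_2 + 8·M_3 + 2·M_4 = 6(Δ_3 - Δ_2) = -42
Clamped end conditions give two more equations: 2h_0·M_0 + h_0·M_1 = 6(Δ_0 - S'(2)) = -57 and h_3·M_3 + 2h_3·M_4 = 6(S'(10) - Δ_3) = 6.
Forward elimination and back-substitution give M_0 = -339/16, M_1 = 111/8, M_2 = -45/16, M_3 = -45/8, M_4 = 69/16.
On [6, 8], S(x) = 2 + 27/4·(x - 6) - 45/32·(x - 6)² - 15/64·(x - 6)³.
With (x - 6) = 1: S(7) = 455/64.

7.1094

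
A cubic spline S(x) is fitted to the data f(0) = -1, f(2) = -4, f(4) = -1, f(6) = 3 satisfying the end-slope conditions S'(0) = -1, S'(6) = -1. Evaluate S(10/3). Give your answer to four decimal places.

-2.7407

Let m_i = S''(x_i). Step sizes h_i = 2, 2, 2; slopes of the chords Δ_i = (y_(i+1) - y_i)/h_i = -3/2, 3/2, 2.
  2·m_0 + 8·m_1 + 2·m_2 = 6(Δ_1 - Δ_0) = 18
  2·m_1 + 8·m_2 + 2·m_3 = 6(Δ_2 - Δ_1) = 3
Clamped end conditions give two more equations: 2h_0·m_0 + h_0·m_1 = 6(Δ_0 - S'(0)) = -3 and h_2·m_2 + 2h_2·m_3 = 6(S'(6) - Δ_2) = -18.
Hence m_0 = -2, m_1 = 5/2, m_2 = 1, m_3 = -5.
On [2, 4], S(x) = -4 - 1/2·(x - 2) + 5/4·(x - 2)² - 1/8·(x - 2)³.
With (x - 2) = 4/3: S(10/3) = -74/27.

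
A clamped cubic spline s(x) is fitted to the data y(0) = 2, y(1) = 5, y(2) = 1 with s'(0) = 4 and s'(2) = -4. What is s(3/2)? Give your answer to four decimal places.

3.4063

Write m_i for s''(x_i). With h_i = 1, 1 and divided differences Δ_i = 3, -4, the continuity of s' gives the tridiagonal system
  1·m_0 + 4·m_1 + 1·m_2 = 6(Δ_1 - Δ_0) = -42
Clamped end conditions give two more equations: 2h_0·m_0 + h_0·m_1 = 6(Δ_0 - s'(0)) = -6 and h_1·m_1 + 2h_1·m_2 = 6(s'(2) - Δ_1) = 0.
Hence m_0 = 7/2, m_1 = -13, m_2 = 13/2.
On [1, 2], s(x) = 5 - 3/4·(x - 1) - 13/2·(x - 1)² + 13/4·(x - 1)³.
With (x - 1) = 1/2: s(3/2) = 109/32.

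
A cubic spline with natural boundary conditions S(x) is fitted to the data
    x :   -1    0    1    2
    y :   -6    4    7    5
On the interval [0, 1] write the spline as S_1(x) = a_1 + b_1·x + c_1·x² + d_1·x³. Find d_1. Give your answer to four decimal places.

Let m_i = S''(x_i). Step sizes h_i = 1, 1, 1; slopes of the chords Δ_i = (y_(i+1) - y_i)/h_i = 10, 3, -2.
  1·m_0 + 4·m_1 + 1·m_2 = 6(Δ_1 - Δ_0) = -42
  1·m_1 + 4·m_2 + 1·m_3 = 6(Δ_2 - Δ_1) = -30
Natural end conditions: m_0 = m_3 = 0.
Forward elimination and back-substitution give m_0 = 0, m_1 = -46/5, m_2 = -26/5, m_3 = 0.
On [0, 1], with S_1(x) = a_1 + b_1·x + c_1·x² + d_1·x³: c_1 = m_1/2 = -23/5, d_1 = (m_2 - m_1)/(6h_1) = 2/3, b_1 = Δ_1 - h_1(2m_1 + m_2)/6 = 104/15.

0.6667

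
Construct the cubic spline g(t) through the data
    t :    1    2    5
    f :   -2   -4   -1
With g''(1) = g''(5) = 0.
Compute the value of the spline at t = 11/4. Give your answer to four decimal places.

-4.3574

Write σ_i for g''(x_i). With h_i = 1, 3 and divided differences Δ_i = -2, 1, the continuity of g' gives the tridiagonal system
  1·σ_0 + 8·σ_1 + 3·σ_2 = 6(Δ_1 - Δ_0) = 18
Natural end conditions: σ_0 = σ_2 = 0.
Hence σ_0 = 0, σ_1 = 9/4, σ_2 = 0.
On [2, 5], g(t) = -4 - 5/4·(t - 2) + 9/8·(t - 2)² - 1/8·(t - 2)³.
With (t - 2) = 3/4: g(11/4) = -2231/512.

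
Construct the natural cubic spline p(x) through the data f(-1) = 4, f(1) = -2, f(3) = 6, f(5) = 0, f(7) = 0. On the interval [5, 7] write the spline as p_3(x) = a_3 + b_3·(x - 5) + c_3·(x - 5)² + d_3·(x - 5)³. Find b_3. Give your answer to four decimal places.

Write M_i for p''(x_i). With h_i = 2, 2, 2, 2 and divided differences Δ_i = -3, 4, -3, 0, the continuity of p' gives the tridiagonal system
  2·M_0 + 8·M_1 + 2·M_2 = 6(Δ_1 - Δ_0) = 42
  2·M_1 + 8·M_2 + 2·M_3 = 6(Δ_2 - Δ_1) = -42
  2·M_2 + 8·M_3 + 2·M_4 = 6(Δ_3 - Δ_2) = 18
Natural end conditions: M_0 = M_4 = 0.
Solving: M_0 = 0, M_1 = 51/7, M_2 = -57/7, M_3 = 30/7, M_4 = 0.
On [5, 7], with p_3(x) = a_3 + b_3·(x - 5) + c_3·(x - 5)² + d_3·(x - 5)³: c_3 = M_3/2 = 15/7, d_3 = (M_4 - M_3)/(6h_3) = -5/14, b_3 = Δ_3 - h_3(2M_3 + M_4)/6 = -20/7.

-2.8571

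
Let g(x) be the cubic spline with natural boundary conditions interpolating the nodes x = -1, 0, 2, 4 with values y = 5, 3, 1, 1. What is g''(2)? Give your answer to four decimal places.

Let M_i = g''(x_i). Step sizes h_i = 1, 2, 2; slopes of the chords Δ_i = (y_(i+1) - y_i)/h_i = -2, -1, 0.
  1·M_0 + 6·M_1 + 2·M_2 = 6(Δ_1 - Δ_0) = 6
  2·M_1 + 8·M_2 + 2·M_3 = 6(Δ_2 - Δ_1) = 6
Natural end conditions: M_0 = M_3 = 0.
Hence M_0 = 0, M_1 = 9/11, M_2 = 6/11, M_3 = 0.

0.5455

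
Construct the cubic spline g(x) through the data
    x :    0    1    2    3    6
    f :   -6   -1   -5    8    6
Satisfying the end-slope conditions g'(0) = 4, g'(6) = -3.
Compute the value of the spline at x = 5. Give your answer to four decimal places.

With m_i denoting the second derivative at x_i, h_i = 1, 1, 1, 3, and Δ_i = (y_(i+1) − y_i)/h_i = 5, -4, 13, -2/3:
  1·m_0 + 4·m_1 + 1·m_2 = 6(Δ_1 - Δ_0) = -54
  1·m_1 + 4·m_2 + 1·m_3 = 6(Δ_2 - Δ_1) = 102
  1·m_2 + 8·m_3 + 3·m_4 = 6(Δ_3 - Δ_2) = -82
Clamped end conditions give two more equations: 2h_0·m_0 + h_0·m_1 = 6(Δ_0 - g'(0)) = 6 and h_3·m_3 + 2h_3·m_4 = 6(g'(6) - Δ_3) = -14.
Solving: m_0 = 883/54, m_1 = -721/27, m_2 = 1969/54, m_3 = -463/27, m_4 = 337/54.
On [3, 6], g(x) = 8 + 481/36·(x - 3) - 463/54·(x - 3)² + 421/324·(x - 3)³.
With (x - 3) = 2: g(5) = 1753/162.

10.8210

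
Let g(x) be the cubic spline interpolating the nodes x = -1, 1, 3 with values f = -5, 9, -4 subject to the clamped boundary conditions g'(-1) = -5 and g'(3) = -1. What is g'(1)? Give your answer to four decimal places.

1.8750

Let M_i = g''(x_i). Step sizes h_i = 2, 2; slopes of the chords Δ_i = (y_(i+1) - y_i)/h_i = 7, -13/2.
  2·M_0 + 8·M_1 + 2·M_2 = 6(Δ_1 - Δ_0) = -81
Clamped end conditions give two more equations: 2h_0·M_0 + h_0·M_1 = 6(Δ_0 - g'(-1)) = 72 and h_1·M_1 + 2h_1·M_2 = 6(g'(3) - Δ_1) = 33.
Solving the tridiagonal system: M_0 = 233/8, M_1 = -89/4, M_2 = 155/8.
On [1, 3], g'(x) = b_1 + 2c_1·(x - 1) + 3d_1·(x - 1)² with b_1 = Δ_1 - h_1(2M_1 + M_2)/6 = 15/8, c_1 = M_1/2 = -89/8, d_1 = (M_2 - M_1)/(6h_1) = 111/32. So g'(1) = 15/8.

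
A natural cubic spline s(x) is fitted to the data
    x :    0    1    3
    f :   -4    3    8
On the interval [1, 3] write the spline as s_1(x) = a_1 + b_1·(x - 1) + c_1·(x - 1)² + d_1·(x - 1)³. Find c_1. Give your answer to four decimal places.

-2.2500

Write M_i for s''(x_i). With h_i = 1, 2 and divided differences Δ_i = 7, 5/2, the continuity of s' gives the tridiagonal system
  1·M_0 + 6·M_1 + 2·M_2 = 6(Δ_1 - Δ_0) = -27
Natural end conditions: M_0 = M_2 = 0.
Solving: M_0 = 0, M_1 = -9/2, M_2 = 0.
On [1, 3], with s_1(x) = a_1 + b_1·(x - 1) + c_1·(x - 1)² + d_1·(x - 1)³: c_1 = M_1/2 = -9/4, d_1 = (M_2 - M_1)/(6h_1) = 3/8, b_1 = Δ_1 - h_1(2M_1 + M_2)/6 = 11/2.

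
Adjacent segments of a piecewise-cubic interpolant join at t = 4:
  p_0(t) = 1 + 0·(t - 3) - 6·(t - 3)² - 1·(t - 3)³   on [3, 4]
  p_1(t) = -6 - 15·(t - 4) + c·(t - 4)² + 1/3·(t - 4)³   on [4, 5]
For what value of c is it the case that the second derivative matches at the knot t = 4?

-9

p_0''(t) = -12 - 6·(t - 3), so p_0''(4) = -18. On the right, p_1''(4) = 2c, so c = -9.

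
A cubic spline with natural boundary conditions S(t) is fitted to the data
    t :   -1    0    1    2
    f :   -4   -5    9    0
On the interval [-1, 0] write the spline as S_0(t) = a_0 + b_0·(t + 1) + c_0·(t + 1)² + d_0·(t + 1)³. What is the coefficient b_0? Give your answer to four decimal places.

-6.5333

Write m_i for S''(x_i). With h_i = 1, 1, 1 and divided differences Δ_i = -1, 14, -9, the continuity of S' gives the tridiagonal system
  1·m_0 + 4·m_1 + 1·m_2 = 6(Δ_1 - Δ_0) = 90
  1·m_1 + 4·m_2 + 1·m_3 = 6(Δ_2 - Δ_1) = -138
Natural end conditions: m_0 = m_3 = 0.
Solving: m_0 = 0, m_1 = 166/5, m_2 = -214/5, m_3 = 0.
On [-1, 0], with S_0(t) = a_0 + b_0·(t + 1) + c_0·(t + 1)² + d_0·(t + 1)³: c_0 = m_0/2 = 0, d_0 = (m_1 - m_0)/(6h_0) = 83/15, b_0 = Δ_0 - h_0(2m_0 + m_1)/6 = -98/15.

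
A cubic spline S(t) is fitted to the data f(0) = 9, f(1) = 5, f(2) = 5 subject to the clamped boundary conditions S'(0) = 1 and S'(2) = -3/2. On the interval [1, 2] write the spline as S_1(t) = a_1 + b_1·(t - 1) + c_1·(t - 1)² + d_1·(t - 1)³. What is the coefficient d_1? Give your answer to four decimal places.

Write σ_i for S''(x_i). With h_i = 1, 1 and divided differences Δ_i = -4, 0, the continuity of S' gives the tridiagonal system
  1·σ_0 + 4·σ_1 + 1·σ_2 = 6(Δ_1 - Δ_0) = 24
Clamped end conditions give two more equations: 2h_0·σ_0 + h_0·σ_1 = 6(Δ_0 - S'(0)) = -30 and h_1·σ_1 + 2h_1·σ_2 = 6(S'(2) - Δ_1) = -9.
Forward elimination and back-substitution give σ_0 = -89/4, σ_1 = 29/2, σ_2 = -47/4.
On [1, 2], with S_1(t) = a_1 + b_1·(t - 1) + c_1·(t - 1)² + d_1·(t - 1)³: c_1 = σ_1/2 = 29/4, d_1 = (σ_2 - σ_1)/(6h_1) = -35/8, b_1 = Δ_1 - h_1(2σ_1 + σ_2)/6 = -23/8.

-4.3750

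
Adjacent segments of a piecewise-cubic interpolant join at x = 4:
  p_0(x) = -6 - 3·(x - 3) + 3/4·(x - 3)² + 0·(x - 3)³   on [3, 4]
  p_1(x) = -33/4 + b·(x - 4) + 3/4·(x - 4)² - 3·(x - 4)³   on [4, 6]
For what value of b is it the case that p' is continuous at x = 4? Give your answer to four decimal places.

p_0'(x) = -3 + 3/2·(x - 3) + 0·(x - 3)², so p_0'(4) = -3/2. On the right, p_1'(4) = b, so b = -3/2.

-1.5000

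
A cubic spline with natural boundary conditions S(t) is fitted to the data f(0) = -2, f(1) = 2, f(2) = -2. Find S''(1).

With M_i denoting the second derivative at x_i, h_i = 1, 1, and Δ_i = (y_(i+1) − y_i)/h_i = 4, -4:
  1·M_0 + 4·M_1 + 1·M_2 = 6(Δ_1 - Δ_0) = -48
Natural end conditions: M_0 = M_2 = 0.
Solving: M_0 = 0, M_1 = -12, M_2 = 0.

-12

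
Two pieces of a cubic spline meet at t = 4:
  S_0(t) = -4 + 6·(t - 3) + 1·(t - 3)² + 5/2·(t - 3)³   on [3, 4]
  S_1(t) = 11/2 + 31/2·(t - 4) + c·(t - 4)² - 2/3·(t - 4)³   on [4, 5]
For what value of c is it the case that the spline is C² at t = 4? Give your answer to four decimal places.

8.5000

S_0''(t) = 2 + 15·(t - 3), so S_0''(4) = 17. On the right, S_1''(4) = 2c, so c = 17/2.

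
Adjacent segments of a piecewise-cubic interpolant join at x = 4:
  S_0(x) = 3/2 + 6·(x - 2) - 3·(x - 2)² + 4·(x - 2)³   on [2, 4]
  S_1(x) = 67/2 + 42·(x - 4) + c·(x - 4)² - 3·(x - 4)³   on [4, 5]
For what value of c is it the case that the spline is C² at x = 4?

21

S_0''(x) = -6 + 24·(x - 2), so S_0''(4) = 42. On the right, S_1''(4) = 2c, so c = 21.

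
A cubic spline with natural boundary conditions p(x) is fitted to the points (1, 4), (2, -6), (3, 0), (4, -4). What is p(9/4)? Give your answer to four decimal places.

Write σ_i for p''(x_i). With h_i = 1, 1, 1 and divided differences Δ_i = -10, 6, -4, the continuity of p' gives the tridiagonal system
  1·σ_0 + 4·σ_1 + 1·σ_2 = 6(Δ_1 - Δ_0) = 96
  1·σ_1 + 4·σ_2 + 1·σ_3 = 6(Δ_2 - Δ_1) = -60
Natural end conditions: σ_0 = σ_3 = 0.
Hence σ_0 = 0, σ_1 = 148/5, σ_2 = -112/5, σ_3 = 0.
On [2, 3], p(x) = -6 - 2/15·(x - 2) + 74/5·(x - 2)² - 26/3·(x - 2)³.
With (x - 2) = 1/4: p(9/4) = -839/160.

-5.2438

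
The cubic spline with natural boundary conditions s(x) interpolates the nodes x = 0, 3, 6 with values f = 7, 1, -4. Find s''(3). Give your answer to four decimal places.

0.1667

Put M_i = s'' at the i-th knot. Here h = (3, 3) and Δ = (-2, -5/3), so the interior equations h_(i-1)·M_(i-1) + 2(h_(i-1)+h_i)·M_i + h_i·M_(i+1) = 6(Δ_i − Δ_(i-1)) read
  3·M_0 + 12·M_1 + 3·M_2 = 6(Δ_1 - Δ_0) = 2
Natural end conditions: M_0 = M_2 = 0.
Hence M_0 = 0, M_1 = 1/6, M_2 = 0.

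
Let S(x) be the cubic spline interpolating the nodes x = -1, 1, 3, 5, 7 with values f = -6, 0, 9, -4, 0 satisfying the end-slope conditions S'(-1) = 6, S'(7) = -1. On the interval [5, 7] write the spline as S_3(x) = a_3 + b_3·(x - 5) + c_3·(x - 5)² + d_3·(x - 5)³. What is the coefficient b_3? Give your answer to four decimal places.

-2.6250

Let m_i = S''(x_i). Step sizes h_i = 2, 2, 2, 2; slopes of the chords Δ_i = (y_(i+1) - y_i)/h_i = 3, 9/2, -13/2, 2.
  2·m_0 + 8·m_1 + 2·m_2 = 6(Δ_1 - Δ_0) = 9
  2·m_1 + 8·m_2 + 2·m_3 = 6(Δ_2 - Δ_1) = -66
  2·m_2 + 8·m_3 + 2·m_4 = 6(Δ_3 - Δ_2) = 51
Clamped end conditions give two more equations: 2h_0·m_0 + h_0·m_1 = 6(Δ_0 - S'(-1)) = -18 and h_3·m_3 + 2h_3·m_4 = 6(S'(7) - Δ_3) = -18.
Solving the tridiagonal system: m_0 = -61/8, m_1 = 25/4, m_2 = -103/8, m_3 = 49/4, m_4 = -85/8.
On [5, 7], with S_3(x) = a_3 + b_3·(x - 5) + c_3·(x - 5)² + d_3·(x - 5)³: c_3 = m_3/2 = 49/8, d_3 = (m_4 - m_3)/(6h_3) = -61/32, b_3 = Δ_3 - h_3(2m_3 + m_4)/6 = -21/8.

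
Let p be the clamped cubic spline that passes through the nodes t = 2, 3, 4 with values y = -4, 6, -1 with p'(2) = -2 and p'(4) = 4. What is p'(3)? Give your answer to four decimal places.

1.7500

With M_i denoting the second derivative at x_i, h_i = 1, 1, and Δ_i = (y_(i+1) − y_i)/h_i = 10, -7:
  1·M_0 + 4·M_1 + 1·M_2 = 6(Δ_1 - Δ_0) = -102
Clamped end conditions give two more equations: 2h_0·M_0 + h_0·M_1 = 6(Δ_0 - p'(2)) = 72 and h_1·M_1 + 2h_1·M_2 = 6(p'(4) - Δ_1) = 66.
Hence M_0 = 129/2, M_1 = -57, M_2 = 123/2.
On [3, 4], p'(t) = b_1 + 2c_1·(t - 3) + 3d_1·(t - 3)² with b_1 = Δ_1 - h_1(2M_1 + M_2)/6 = 7/4, c_1 = M_1/2 = -57/2, d_1 = (M_2 - M_1)/(6h_1) = 79/4. So p'(3) = 7/4.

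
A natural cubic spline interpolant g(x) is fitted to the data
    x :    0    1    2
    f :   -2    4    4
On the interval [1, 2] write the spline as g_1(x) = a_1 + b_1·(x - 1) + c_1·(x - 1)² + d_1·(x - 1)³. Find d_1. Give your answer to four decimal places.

Let σ_i = g''(x_i). Step sizes h_i = 1, 1; slopes of the chords Δ_i = (y_(i+1) - y_i)/h_i = 6, 0.
  1·σ_0 + 4·σ_1 + 1·σ_2 = 6(Δ_1 - Δ_0) = -36
Natural end conditions: σ_0 = σ_2 = 0.
Forward elimination and back-substitution give σ_0 = 0, σ_1 = -9, σ_2 = 0.
On [1, 2], with g_1(x) = a_1 + b_1·(x - 1) + c_1·(x - 1)² + d_1·(x - 1)³: c_1 = σ_1/2 = -9/2, d_1 = (σ_2 - σ_1)/(6h_1) = 3/2, b_1 = Δ_1 - h_1(2σ_1 + σ_2)/6 = 3.

1.5000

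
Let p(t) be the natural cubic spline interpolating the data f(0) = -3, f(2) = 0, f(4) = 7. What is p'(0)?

Put M_i = p'' at the i-th knot. Here h = (2, 2) and Δ = (3/2, 7/2), so the interior equations h_(i-1)·M_(i-1) + 2(h_(i-1)+h_i)·M_i + h_i·M_(i+1) = 6(Δ_i − Δ_(i-1)) read
  2·M_0 + 8·M_1 + 2·M_2 = 6(Δ_1 - Δ_0) = 12
Natural end conditions: M_0 = M_2 = 0.
Solving: M_0 = 0, M_1 = 3/2, M_2 = 0.
On [0, 2], p'(t) = b_0 + 2c_0·t + 3d_0·t² with b_0 = Δ_0 - h_0(2M_0 + M_1)/6 = 1, c_0 = M_0/2 = 0, d_0 = (M_1 - M_0)/(6h_0) = 1/8. So p'(0) = 1.

1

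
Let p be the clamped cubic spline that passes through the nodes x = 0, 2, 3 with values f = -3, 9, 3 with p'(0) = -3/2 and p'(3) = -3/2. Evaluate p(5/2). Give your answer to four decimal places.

Let M_i = p''(x_i). Step sizes h_i = 2, 1; slopes of the chords Δ_i = (y_(i+1) - y_i)/h_i = 6, -6.
  2·M_0 + 6·M_1 + 1·M_2 = 6(Δ_1 - Δ_0) = -72
Clamped end conditions give two more equations: 2h_0·M_0 + h_0·M_1 = 6(Δ_0 - p'(0)) = 45 and h_1·M_1 + 2h_1·M_2 = 6(p'(3) - Δ_1) = 27.
Solving the tridiagonal system: M_0 = 93/4, M_1 = -24, M_2 = 51/2.
On [2, 3], p(x) = 9 - 9/4·(x - 2) - 12·(x - 2)² + 33/4·(x - 2)³.
With (x - 2) = 1/2: p(5/2) = 189/32.

5.9063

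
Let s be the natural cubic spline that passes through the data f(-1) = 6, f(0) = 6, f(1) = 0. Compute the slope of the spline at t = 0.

-3

Write M_i for s''(x_i). With h_i = 1, 1 and divided differences Δ_i = 0, -6, the continuity of s' gives the tridiagonal system
  1·M_0 + 4·M_1 + 1·M_2 = 6(Δ_1 - Δ_0) = -36
Natural end conditions: M_0 = M_2 = 0.
Solving the tridiagonal system: M_0 = 0, M_1 = -9, M_2 = 0.
On [0, 1], s'(t) = b_1 + 2c_1·t + 3d_1·t² with b_1 = Δ_1 - h_1(2M_1 + M_2)/6 = -3, c_1 = M_1/2 = -9/2, d_1 = (M_2 - M_1)/(6h_1) = 3/2. So s'(0) = -3.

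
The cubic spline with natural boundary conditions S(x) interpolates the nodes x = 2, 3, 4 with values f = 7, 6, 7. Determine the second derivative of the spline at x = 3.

Write M_i for S''(x_i). With h_i = 1, 1 and divided differences Δ_i = -1, 1, the continuity of S' gives the tridiagonal system
  1·M_0 + 4·M_1 + 1·M_2 = 6(Δ_1 - Δ_0) = 12
Natural end conditions: M_0 = M_2 = 0.
Solving the tridiagonal system: M_0 = 0, M_1 = 3, M_2 = 0.

3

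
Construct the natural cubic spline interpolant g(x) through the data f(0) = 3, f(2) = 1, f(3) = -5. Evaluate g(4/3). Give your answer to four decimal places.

2.9012

Put m_i = g'' at the i-th knot. Here h = (2, 1) and Δ = (-1, -6), so the interior equations h_(i-1)·m_(i-1) + 2(h_(i-1)+h_i)·m_i + h_i·m_(i+1) = 6(Δ_i − Δ_(i-1)) read
  2·m_0 + 6·m_1 + 1·m_2 = 6(Δ_1 - Δ_0) = -30
Natural end conditions: m_0 = m_2 = 0.
Forward elimination and back-substitution give m_0 = 0, m_1 = -5, m_2 = 0.
On [0, 2], g(x) = 3 + 2/3·x + 0·x² - 5/12·x³.
With x = 4/3: g(4/3) = 235/81.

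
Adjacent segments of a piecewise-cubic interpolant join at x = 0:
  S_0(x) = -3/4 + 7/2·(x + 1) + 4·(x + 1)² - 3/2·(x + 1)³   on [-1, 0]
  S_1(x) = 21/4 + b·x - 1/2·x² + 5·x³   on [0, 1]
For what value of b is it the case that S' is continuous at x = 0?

7

S_0'(x) = 7/2 + 8·(x + 1) - 9/2·(x + 1)², so S_0'(0) = 7. On the right, S_1'(0) = b, so b = 7.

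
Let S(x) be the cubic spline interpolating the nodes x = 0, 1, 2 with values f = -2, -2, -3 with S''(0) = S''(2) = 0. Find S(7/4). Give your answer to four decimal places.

-2.6914

With M_i denoting the second derivative at x_i, h_i = 1, 1, and Δ_i = (y_(i+1) − y_i)/h_i = 0, -1:
  1·M_0 + 4·M_1 + 1·M_2 = 6(Δ_1 - Δ_0) = -6
Natural end conditions: M_0 = M_2 = 0.
Hence M_0 = 0, M_1 = -3/2, M_2 = 0.
On [1, 2], S(x) = -2 - 1/2·(x - 1) - 3/4·(x - 1)² + 1/4·(x - 1)³.
With (x - 1) = 3/4: S(7/4) = -689/256.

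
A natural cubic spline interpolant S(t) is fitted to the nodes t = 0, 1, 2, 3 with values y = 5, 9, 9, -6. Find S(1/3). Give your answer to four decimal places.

6.3531

Let M_i = S''(x_i). Step sizes h_i = 1, 1, 1; slopes of the chords Δ_i = (y_(i+1) - y_i)/h_i = 4, 0, -15.
  1·M_0 + 4·M_1 + 1·M_2 = 6(Δ_1 - Δ_0) = -24
  1·M_1 + 4·M_2 + 1·M_3 = 6(Δ_2 - Δ_1) = -90
Natural end conditions: M_0 = M_3 = 0.
Solving: M_0 = 0, M_1 = -2/5, M_2 = -112/5, M_3 = 0.
On [0, 1], S(t) = 5 + 61/15·t + 0·t² - 1/15·t³.
With t = 1/3: S(1/3) = 2573/405.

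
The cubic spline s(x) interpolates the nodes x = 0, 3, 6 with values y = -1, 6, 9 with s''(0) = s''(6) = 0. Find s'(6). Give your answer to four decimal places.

Put σ_i = s'' at the i-th knot. Here h = (3, 3) and Δ = (7/3, 1), so the interior equations h_(i-1)·σ_(i-1) + 2(h_(i-1)+h_i)·σ_i + h_i·σ_(i+1) = 6(Δ_i − Δ_(i-1)) read
  3·σ_0 + 12·σ_1 + 3·σ_2 = 6(Δ_1 - Δ_0) = -8
Natural end conditions: σ_0 = σ_2 = 0.
Hence σ_0 = 0, σ_1 = -2/3, σ_2 = 0.
On [3, 6], s'(x) = b_1 + 2c_1·(x - 3) + 3d_1·(x - 3)² with b_1 = Δ_1 - h_1(2σ_1 + σ_2)/6 = 5/3, c_1 = σ_1/2 = -1/3, d_1 = (σ_2 - σ_1)/(6h_1) = 1/27. So s'(6) = 2/3.

0.6667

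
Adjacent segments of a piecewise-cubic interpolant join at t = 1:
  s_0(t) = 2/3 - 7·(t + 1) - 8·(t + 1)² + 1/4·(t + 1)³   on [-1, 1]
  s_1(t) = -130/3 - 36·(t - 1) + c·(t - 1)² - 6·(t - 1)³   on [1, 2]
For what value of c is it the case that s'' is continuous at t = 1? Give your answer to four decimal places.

-6.5000

s_0''(t) = -16 + 3/2·(t + 1), so s_0''(1) = -13. On the right, s_1''(1) = 2c, so c = -13/2.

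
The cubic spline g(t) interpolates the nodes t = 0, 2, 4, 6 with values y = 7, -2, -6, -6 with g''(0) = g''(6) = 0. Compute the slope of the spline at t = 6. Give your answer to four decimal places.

0.3667

With m_i denoting the second derivative at x_i, h_i = 2, 2, 2, and Δ_i = (y_(i+1) − y_i)/h_i = -9/2, -2, 0:
  2·m_0 + 8·m_1 + 2·m_2 = 6(Δ_1 - Δ_0) = 15
  2·m_1 + 8·m_2 + 2·m_3 = 6(Δ_2 - Δ_1) = 12
Natural end conditions: m_0 = m_3 = 0.
Hence m_0 = 0, m_1 = 8/5, m_2 = 11/10, m_3 = 0.
On [4, 6], g'(t) = b_2 + 2c_2·(t - 4) + 3d_2·(t - 4)² with b_2 = Δ_2 - h_2(2m_2 + m_3)/6 = -11/15, c_2 = m_2/2 = 11/20, d_2 = (m_3 - m_2)/(6h_2) = -11/120. So g'(6) = 11/30.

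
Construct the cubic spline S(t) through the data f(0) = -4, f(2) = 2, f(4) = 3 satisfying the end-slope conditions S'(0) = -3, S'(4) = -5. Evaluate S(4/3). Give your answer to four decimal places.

Put M_i = S'' at the i-th knot. Here h = (2, 2) and Δ = (3, 1/2), so the interior equations h_(i-1)·M_(i-1) + 2(h_(i-1)+h_i)·M_i + h_i·M_(i+1) = 6(Δ_i − Δ_(i-1)) read
  2·M_0 + 8·M_1 + 2·M_2 = 6(Δ_1 - Δ_0) = -15
Clamped end conditions give two more equations: 2h_0·M_0 + h_0·M_1 = 6(Δ_0 - S'(0)) = 36 and h_1·M_1 + 2h_1·M_2 = 6(S'(4) - Δ_1) = -33.
Forward elimination and back-substitution give M_0 = 83/8, M_1 = -11/4, M_2 = -55/8.
On [0, 2], S(t) = -4 - 3·t + 83/16·t² - 35/32·t³.
With t = 4/3: S(4/3) = -37/27.

-1.3704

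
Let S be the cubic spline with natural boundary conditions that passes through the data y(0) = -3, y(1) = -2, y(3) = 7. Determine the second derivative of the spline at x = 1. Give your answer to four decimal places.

Put m_i = S'' at the i-th knot. Here h = (1, 2) and Δ = (1, 9/2), so the interior equations h_(i-1)·m_(i-1) + 2(h_(i-1)+h_i)·m_i + h_i·m_(i+1) = 6(Δ_i − Δ_(i-1)) read
  1·m_0 + 6·m_1 + 2·m_2 = 6(Δ_1 - Δ_0) = 21
Natural end conditions: m_0 = m_2 = 0.
Solving: m_0 = 0, m_1 = 7/2, m_2 = 0.

3.5000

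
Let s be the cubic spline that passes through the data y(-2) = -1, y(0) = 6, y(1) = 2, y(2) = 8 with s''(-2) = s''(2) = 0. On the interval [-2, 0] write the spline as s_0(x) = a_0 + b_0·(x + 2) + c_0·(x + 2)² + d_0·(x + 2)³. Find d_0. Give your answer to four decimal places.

Write M_i for s''(x_i). With h_i = 2, 1, 1 and divided differences Δ_i = 7/2, -4, 6, the continuity of s' gives the tridiagonal system
  2·M_0 + 6·M_1 + 1·M_2 = 6(Δ_1 - Δ_0) = -45
  1·M_1 + 4·M_2 + 1·M_3 = 6(Δ_2 - Δ_1) = 60
Natural end conditions: M_0 = M_3 = 0.
Solving the tridiagonal system: M_0 = 0, M_1 = -240/23, M_2 = 405/23, M_3 = 0.
On [-2, 0], with s_0(x) = a_0 + b_0·(x + 2) + c_0·(x + 2)² + d_0·(x + 2)³: c_0 = M_0/2 = 0, d_0 = (M_1 - M_0)/(6h_0) = -20/23, b_0 = Δ_0 - h_0(2M_0 + M_1)/6 = 321/46.

-0.8696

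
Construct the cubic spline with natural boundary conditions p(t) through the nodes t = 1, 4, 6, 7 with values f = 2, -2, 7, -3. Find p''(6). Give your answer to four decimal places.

-16.7857

Let M_i = p''(x_i). Step sizes h_i = 3, 2, 1; slopes of the chords Δ_i = (y_(i+1) - y_i)/h_i = -4/3, 9/2, -10.
  3·M_0 + 10·M_1 + 2·M_2 = 6(Δ_1 - Δ_0) = 35
  2·M_1 + 6·M_2 + 1·M_3 = 6(Δ_2 - Δ_1) = -87
Natural end conditions: M_0 = M_3 = 0.
Hence M_0 = 0, M_1 = 48/7, M_2 = -235/14, M_3 = 0.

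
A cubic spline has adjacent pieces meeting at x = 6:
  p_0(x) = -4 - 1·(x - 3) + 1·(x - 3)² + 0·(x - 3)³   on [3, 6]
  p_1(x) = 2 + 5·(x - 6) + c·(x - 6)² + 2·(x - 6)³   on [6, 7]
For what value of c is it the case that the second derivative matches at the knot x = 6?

1

p_0''(x) = 2 + 0·(x - 3), so p_0''(6) = 2. On the right, p_1''(6) = 2c, so c = 1.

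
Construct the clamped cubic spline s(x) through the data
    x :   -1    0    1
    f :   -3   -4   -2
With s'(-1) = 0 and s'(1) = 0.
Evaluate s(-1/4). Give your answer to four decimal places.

-3.9492

Write σ_i for s''(x_i). With h_i = 1, 1 and divided differences Δ_i = -1, 2, the continuity of s' gives the tridiagonal system
  1·σ_0 + 4·σ_1 + 1·σ_2 = 6(Δ_1 - Δ_0) = 18
Clamped end conditions give two more equations: 2h_0·σ_0 + h_0·σ_1 = 6(Δ_0 - s'(-1)) = -6 and h_1·σ_1 + 2h_1·σ_2 = 6(s'(1) - Δ_1) = -12.
Hence σ_0 = -15/2, σ_1 = 9, σ_2 = -21/2.
On [-1, 0], s(x) = -3 + 0·(x + 1) - 15/4·(x + 1)² + 11/4·(x + 1)³.
With (x + 1) = 3/4: s(-1/4) = -1011/256.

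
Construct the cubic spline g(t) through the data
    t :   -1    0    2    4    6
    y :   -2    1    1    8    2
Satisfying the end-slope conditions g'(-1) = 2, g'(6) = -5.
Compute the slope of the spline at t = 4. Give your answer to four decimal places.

With m_i denoting the second derivative at x_i, h_i = 1, 2, 2, 2, and Δ_i = (y_(i+1) − y_i)/h_i = 3, 0, 7/2, -3:
  1·m_0 + 6·m_1 + 2·m_2 = 6(Δ_1 - Δ_0) = -18
  2·m_1 + 8·m_2 + 2·m_3 = 6(Δ_2 - Δ_1) = 21
  2·m_2 + 8·m_3 + 2·m_4 = 6(Δ_3 - Δ_2) = -39
Clamped end conditions give two more equations: 2h_0·m_0 + h_0·m_1 = 6(Δ_0 - g'(-1)) = 6 and h_3·m_3 + 2h_3·m_4 = 6(g'(6) - Δ_3) = -12.
Forward elimination and back-substitution give m_0 = 511/86, m_1 = -253/43, m_2 = 977/172, m_3 = -545/86, m_4 = 29/172.
On [4, 6], g'(t) = b_3 + 2c_3·(t - 4) + 3d_3·(t - 4)² with b_3 = Δ_3 - h_3(2m_3 + m_4)/6 = 201/172, c_3 = m_3/2 = -545/172, d_3 = (m_4 - m_3)/(6h_3) = 373/688. So g'(4) = 201/172.

1.1686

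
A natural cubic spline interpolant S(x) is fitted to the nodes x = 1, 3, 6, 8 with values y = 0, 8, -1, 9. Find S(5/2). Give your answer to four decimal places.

Put m_i = S'' at the i-th knot. Here h = (2, 3, 2) and Δ = (4, -3, 5), so the interior equations h_(i-1)·m_(i-1) + 2(h_(i-1)+h_i)·m_i + h_i·m_(i+1) = 6(Δ_i − Δ_(i-1)) read
  2·m_0 + 10·m_1 + 3·m_2 = 6(Δ_1 - Δ_0) = -42
  3·m_1 + 10·m_2 + 2·m_3 = 6(Δ_2 - Δ_1) = 48
Natural end conditions: m_0 = m_3 = 0.
Solving: m_0 = 0, m_1 = -564/91, m_2 = 606/91, m_3 = 0.
On [1, 3], S(x) = 0 + 552/91·(x - 1) + 0·(x - 1)² - 47/91·(x - 1)³.
With (x - 1) = 3/2: S(5/2) = 765/104.

7.3558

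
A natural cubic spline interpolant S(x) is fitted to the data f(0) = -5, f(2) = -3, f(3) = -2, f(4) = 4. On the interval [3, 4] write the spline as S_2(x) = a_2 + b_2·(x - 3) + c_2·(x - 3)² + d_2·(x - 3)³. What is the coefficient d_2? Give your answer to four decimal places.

-1.3043

Put m_i = S'' at the i-th knot. Here h = (2, 1, 1) and Δ = (1, 1, 6), so the interior equations h_(i-1)·m_(i-1) + 2(h_(i-1)+h_i)·m_i + h_i·m_(i+1) = 6(Δ_i − Δ_(i-1)) read
  2·m_0 + 6·m_1 + 1·m_2 = 6(Δ_1 - Δ_0) = 0
  1·m_1 + 4·m_2 + 1·m_3 = 6(Δ_2 - Δ_1) = 30
Natural end conditions: m_0 = m_3 = 0.
Solving: m_0 = 0, m_1 = -30/23, m_2 = 180/23, m_3 = 0.
On [3, 4], with S_2(x) = a_2 + b_2·(x - 3) + c_2·(x - 3)² + d_2·(x - 3)³: c_2 = m_2/2 = 90/23, d_2 = (m_3 - m_2)/(6h_2) = -30/23, b_2 = Δ_2 - h_2(2m_2 + m_3)/6 = 78/23.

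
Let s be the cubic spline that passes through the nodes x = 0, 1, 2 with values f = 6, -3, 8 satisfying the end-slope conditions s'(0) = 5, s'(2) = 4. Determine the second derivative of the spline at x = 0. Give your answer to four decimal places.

With M_i denoting the second derivative at x_i, h_i = 1, 1, and Δ_i = (y_(i+1) − y_i)/h_i = -9, 11:
  1·M_0 + 4·M_1 + 1·M_2 = 6(Δ_1 - Δ_0) = 120
Clamped end conditions give two more equations: 2h_0·M_0 + h_0·M_1 = 6(Δ_0 - s'(0)) = -84 and h_1·M_1 + 2h_1·M_2 = 6(s'(2) - Δ_1) = -42.
Forward elimination and back-substitution give M_0 = -145/2, M_1 = 61, M_2 = -103/2.

-72.5000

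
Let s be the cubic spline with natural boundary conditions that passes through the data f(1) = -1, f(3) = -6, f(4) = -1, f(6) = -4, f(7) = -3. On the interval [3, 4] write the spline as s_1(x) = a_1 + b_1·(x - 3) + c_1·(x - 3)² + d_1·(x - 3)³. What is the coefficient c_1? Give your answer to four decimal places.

Let M_i = s''(x_i). Step sizes h_i = 2, 1, 2, 1; slopes of the chords Δ_i = (y_(i+1) - y_i)/h_i = -5/2, 5, -3/2, 1.
  2·M_0 + 6·M_1 + 1·M_2 = 6(Δ_1 - Δ_0) = 45
  1·M_1 + 6·M_2 + 2·M_3 = 6(Δ_2 - Δ_1) = -39
  2·M_2 + 6·M_3 + 1·M_4 = 6(Δ_3 - Δ_2) = 15
Natural end conditions: M_0 = M_4 = 0.
Solving: M_0 = 0, M_1 = 284/31, M_2 = -309/31, M_3 = 361/62, M_4 = 0.
On [3, 4], with s_1(x) = a_1 + b_1·(x - 3) + c_1·(x - 3)² + d_1·(x - 3)³: c_1 = M_1/2 = 142/31, d_1 = (M_2 - M_1)/(6h_1) = -593/186, b_1 = Δ_1 - h_1(2M_1 + M_2)/6 = 671/186.

4.5806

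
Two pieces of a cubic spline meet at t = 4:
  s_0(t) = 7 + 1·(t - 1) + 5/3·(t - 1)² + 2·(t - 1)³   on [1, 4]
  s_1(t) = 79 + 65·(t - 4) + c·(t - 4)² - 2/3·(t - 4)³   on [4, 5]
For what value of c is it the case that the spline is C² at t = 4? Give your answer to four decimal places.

19.6667

s_0''(t) = 10/3 + 12·(t - 1), so s_0''(4) = 118/3. On the right, s_1''(4) = 2c, so c = 59/3.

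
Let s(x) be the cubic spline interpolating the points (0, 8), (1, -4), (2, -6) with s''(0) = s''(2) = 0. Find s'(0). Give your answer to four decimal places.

-14.5000

With σ_i denoting the second derivative at x_i, h_i = 1, 1, and Δ_i = (y_(i+1) − y_i)/h_i = -12, -2:
  1·σ_0 + 4·σ_1 + 1·σ_2 = 6(Δ_1 - Δ_0) = 60
Natural end conditions: σ_0 = σ_2 = 0.
Solving the tridiagonal system: σ_0 = 0, σ_1 = 15, σ_2 = 0.
On [0, 1], s'(x) = b_0 + 2c_0·x + 3d_0·x² with b_0 = Δ_0 - h_0(2σ_0 + σ_1)/6 = -29/2, c_0 = σ_0/2 = 0, d_0 = (σ_1 - σ_0)/(6h_0) = 5/2. So s'(0) = -29/2.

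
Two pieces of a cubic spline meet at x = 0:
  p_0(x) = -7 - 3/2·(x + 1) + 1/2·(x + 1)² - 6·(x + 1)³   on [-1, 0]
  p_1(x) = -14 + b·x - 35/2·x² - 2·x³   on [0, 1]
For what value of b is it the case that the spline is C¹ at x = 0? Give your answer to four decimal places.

p_0'(x) = -3/2 + 1·(x + 1) - 18·(x + 1)², so p_0'(0) = -37/2. On the right, p_1'(0) = b, so b = -37/2.

-18.5000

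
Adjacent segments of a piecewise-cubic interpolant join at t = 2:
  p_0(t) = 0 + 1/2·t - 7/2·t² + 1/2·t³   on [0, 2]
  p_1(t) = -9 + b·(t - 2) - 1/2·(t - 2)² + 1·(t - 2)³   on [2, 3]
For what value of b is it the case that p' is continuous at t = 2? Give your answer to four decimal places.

p_0'(t) = 1/2 - 7·t + 3/2·t², so p_0'(2) = -15/2. On the right, p_1'(2) = b, so b = -15/2.

-7.5000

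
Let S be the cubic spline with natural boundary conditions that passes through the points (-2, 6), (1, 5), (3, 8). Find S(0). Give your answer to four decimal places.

Put σ_i = S'' at the i-th knot. Here h = (3, 2) and Δ = (-1/3, 3/2), so the interior equations h_(i-1)·σ_(i-1) + 2(h_(i-1)+h_i)·σ_i + h_i·σ_(i+1) = 6(Δ_i − Δ_(i-1)) read
  3·σ_0 + 10·σ_1 + 2·σ_2 = 6(Δ_1 - Δ_0) = 11
Natural end conditions: σ_0 = σ_2 = 0.
Forward elimination and back-substitution give σ_0 = 0, σ_1 = 11/10, σ_2 = 0.
On [-2, 1], S(x) = 6 - 53/60·(x + 2) + 0·(x + 2)² + 11/180·(x + 2)³.
With (x + 2) = 2: S(0) = 85/18.

4.7222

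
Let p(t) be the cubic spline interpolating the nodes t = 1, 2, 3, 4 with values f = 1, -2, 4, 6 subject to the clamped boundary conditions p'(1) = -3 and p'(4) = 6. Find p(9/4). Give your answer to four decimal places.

Let m_i = p''(x_i). Step sizes h_i = 1, 1, 1; slopes of the chords Δ_i = (y_(i+1) - y_i)/h_i = -3, 6, 2.
  1·m_0 + 4·m_1 + 1·m_2 = 6(Δ_1 - Δ_0) = 54
  1·m_1 + 4·m_2 + 1·m_3 = 6(Δ_2 - Δ_1) = -24
Clamped end conditions give two more equations: 2h_0·m_0 + h_0·m_1 = 6(Δ_0 - p'(1)) = 0 and h_2·m_2 + 2h_2·m_3 = 6(p'(4) - Δ_2) = 24.
Hence m_0 = -10, m_1 = 20, m_2 = -16, m_3 = 20.
On [2, 3], p(t) = -2 + 2·(t - 2) + 10·(t - 2)² - 6·(t - 2)³.
With (t - 2) = 1/4: p(9/4) = -31/32.

-0.9688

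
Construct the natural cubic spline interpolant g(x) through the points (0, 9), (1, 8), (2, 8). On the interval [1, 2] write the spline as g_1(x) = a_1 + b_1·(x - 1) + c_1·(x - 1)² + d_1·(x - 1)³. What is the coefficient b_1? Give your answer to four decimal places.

-0.5000

Let M_i = g''(x_i). Step sizes h_i = 1, 1; slopes of the chords Δ_i = (y_(i+1) - y_i)/h_i = -1, 0.
  1·M_0 + 4·M_1 + 1·M_2 = 6(Δ_1 - Δ_0) = 6
Natural end conditions: M_0 = M_2 = 0.
Solving the tridiagonal system: M_0 = 0, M_1 = 3/2, M_2 = 0.
On [1, 2], with g_1(x) = a_1 + b_1·(x - 1) + c_1·(x - 1)² + d_1·(x - 1)³: c_1 = M_1/2 = 3/4, d_1 = (M_2 - M_1)/(6h_1) = -1/4, b_1 = Δ_1 - h_1(2M_1 + M_2)/6 = -1/2.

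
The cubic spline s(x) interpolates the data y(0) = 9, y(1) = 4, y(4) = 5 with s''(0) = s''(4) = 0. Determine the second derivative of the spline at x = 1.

4

Put M_i = s'' at the i-th knot. Here h = (1, 3) and Δ = (-5, 1/3), so the interior equations h_(i-1)·M_(i-1) + 2(h_(i-1)+h_i)·M_i + h_i·M_(i+1) = 6(Δ_i − Δ_(i-1)) read
  1·M_0 + 8·M_1 + 3·M_2 = 6(Δ_1 - Δ_0) = 32
Natural end conditions: M_0 = M_2 = 0.
Solving: M_0 = 0, M_1 = 4, M_2 = 0.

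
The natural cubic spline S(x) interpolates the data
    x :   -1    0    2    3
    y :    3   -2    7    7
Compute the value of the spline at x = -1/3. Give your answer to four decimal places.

Let M_i = S''(x_i). Step sizes h_i = 1, 2, 1; slopes of the chords Δ_i = (y_(i+1) - y_i)/h_i = -5, 9/2, 0.
  1·M_0 + 6·M_1 + 2·M_2 = 6(Δ_1 - Δ_0) = 57
  2·M_1 + 6·M_2 + 1·M_3 = 6(Δ_2 - Δ_1) = -27
Natural end conditions: M_0 = M_3 = 0.
Hence M_0 = 0, M_1 = 99/8, M_2 = -69/8, M_3 = 0.
On [-1, 0], S(x) = 3 - 113/16·(x + 1) + 0·(x + 1)² + 33/16·(x + 1)³.
With (x + 1) = 2/3: S(-1/3) = -79/72.

-1.0972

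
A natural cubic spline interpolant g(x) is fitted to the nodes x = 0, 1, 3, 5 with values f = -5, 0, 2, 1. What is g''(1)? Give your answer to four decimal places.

Write σ_i for g''(x_i). With h_i = 1, 2, 2 and divided differences Δ_i = 5, 1, -1/2, the continuity of g' gives the tridiagonal system
  1·σ_0 + 6·σ_1 + 2·σ_2 = 6(Δ_1 - Δ_0) = -24
  2·σ_1 + 8·σ_2 + 2·σ_3 = 6(Δ_2 - Δ_1) = -9
Natural end conditions: σ_0 = σ_3 = 0.
Solving: σ_0 = 0, σ_1 = -87/22, σ_2 = -3/22, σ_3 = 0.

-3.9545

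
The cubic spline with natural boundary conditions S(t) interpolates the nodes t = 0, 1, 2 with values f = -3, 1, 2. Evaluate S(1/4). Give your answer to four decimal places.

Put M_i = S'' at the i-th knot. Here h = (1, 1) and Δ = (4, 1), so the interior equations h_(i-1)·M_(i-1) + 2(h_(i-1)+h_i)·M_i + h_i·M_(i+1) = 6(Δ_i − Δ_(i-1)) read
  1·M_0 + 4·M_1 + 1·M_2 = 6(Δ_1 - Δ_0) = -18
Natural end conditions: M_0 = M_2 = 0.
Solving: M_0 = 0, M_1 = -9/2, M_2 = 0.
On [0, 1], S(t) = -3 + 19/4·t + 0·t² - 3/4·t³.
With t = 1/4: S(1/4) = -467/256.

-1.8242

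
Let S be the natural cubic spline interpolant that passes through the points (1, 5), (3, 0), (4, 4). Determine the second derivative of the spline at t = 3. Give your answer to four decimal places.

6.5000

Put m_i = S'' at the i-th knot. Here h = (2, 1) and Δ = (-5/2, 4), so the interior equations h_(i-1)·m_(i-1) + 2(h_(i-1)+h_i)·m_i + h_i·m_(i+1) = 6(Δ_i − Δ_(i-1)) read
  2·m_0 + 6·m_1 + 1·m_2 = 6(Δ_1 - Δ_0) = 39
Natural end conditions: m_0 = m_2 = 0.
Solving: m_0 = 0, m_1 = 13/2, m_2 = 0.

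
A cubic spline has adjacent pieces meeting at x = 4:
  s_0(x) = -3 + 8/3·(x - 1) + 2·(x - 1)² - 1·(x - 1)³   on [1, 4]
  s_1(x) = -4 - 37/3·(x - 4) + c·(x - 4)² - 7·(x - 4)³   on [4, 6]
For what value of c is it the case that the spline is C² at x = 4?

-7

s_0''(x) = 4 - 6·(x - 1), so s_0''(4) = -14. On the right, s_1''(4) = 2c, so c = -7.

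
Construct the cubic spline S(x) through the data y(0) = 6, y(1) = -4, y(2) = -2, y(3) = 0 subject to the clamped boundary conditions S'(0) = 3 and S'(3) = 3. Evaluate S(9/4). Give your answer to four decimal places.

-1.2375

Write M_i for S''(x_i). With h_i = 1, 1, 1 and divided differences Δ_i = -10, 2, 2, the continuity of S' gives the tridiagonal system
  1·M_0 + 4·M_1 + 1·M_2 = 6(Δ_1 - Δ_0) = 72
  1·M_1 + 4·M_2 + 1·M_3 = 6(Δ_2 - Δ_1) = 0
Clamped end conditions give two more equations: 2h_0·M_0 + h_0·M_1 = 6(Δ_0 - S'(0)) = -78 and h_2·M_2 + 2h_2·M_3 = 6(S'(3) - Δ_2) = 6.
Forward elimination and back-substitution give M_0 = -282/5, M_1 = 174/5, M_2 = -54/5, M_3 = 42/5.
On [2, 3], S(x) = -2 + 21/5·(x - 2) - 27/5·(x - 2)² + 16/5·(x - 2)³.
With (x - 2) = 1/4: S(9/4) = -99/80.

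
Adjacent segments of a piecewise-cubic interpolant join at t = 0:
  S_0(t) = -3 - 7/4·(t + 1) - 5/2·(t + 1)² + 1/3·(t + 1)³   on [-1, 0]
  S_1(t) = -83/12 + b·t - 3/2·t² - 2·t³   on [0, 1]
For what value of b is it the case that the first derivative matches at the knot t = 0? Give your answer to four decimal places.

S_0'(t) = -7/4 - 5·(t + 1) + 1·(t + 1)², so S_0'(0) = -23/4. On the right, S_1'(0) = b, so b = -23/4.

-5.7500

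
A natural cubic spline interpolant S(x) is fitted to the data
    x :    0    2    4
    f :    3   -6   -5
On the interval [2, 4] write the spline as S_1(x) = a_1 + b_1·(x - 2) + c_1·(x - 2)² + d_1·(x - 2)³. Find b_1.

With M_i denoting the second derivative at x_i, h_i = 2, 2, and Δ_i = (y_(i+1) − y_i)/h_i = -9/2, 1/2:
  2·M_0 + 8·M_1 + 2·M_2 = 6(Δ_1 - Δ_0) = 30
Natural end conditions: M_0 = M_2 = 0.
Hence M_0 = 0, M_1 = 15/4, M_2 = 0.
On [2, 4], with S_1(x) = a_1 + b_1·(x - 2) + c_1·(x - 2)² + d_1·(x - 2)³: c_1 = M_1/2 = 15/8, d_1 = (M_2 - M_1)/(6h_1) = -5/16, b_1 = Δ_1 - h_1(2M_1 + M_2)/6 = -2.

-2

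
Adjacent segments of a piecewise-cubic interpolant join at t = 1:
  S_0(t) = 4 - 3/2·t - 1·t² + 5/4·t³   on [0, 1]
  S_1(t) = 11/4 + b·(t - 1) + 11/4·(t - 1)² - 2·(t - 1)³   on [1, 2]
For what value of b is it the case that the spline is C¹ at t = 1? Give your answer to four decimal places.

0.2500

S_0'(t) = -3/2 - 2·t + 15/4·t², so S_0'(1) = 1/4. On the right, S_1'(1) = b, so b = 1/4.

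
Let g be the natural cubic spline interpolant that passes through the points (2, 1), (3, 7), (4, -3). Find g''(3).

-24

Put M_i = g'' at the i-th knot. Here h = (1, 1) and Δ = (6, -10), so the interior equations h_(i-1)·M_(i-1) + 2(h_(i-1)+h_i)·M_i + h_i·M_(i+1) = 6(Δ_i − Δ_(i-1)) read
  1·M_0 + 4·M_1 + 1·M_2 = 6(Δ_1 - Δ_0) = -96
Natural end conditions: M_0 = M_2 = 0.
Hence M_0 = 0, M_1 = -24, M_2 = 0.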